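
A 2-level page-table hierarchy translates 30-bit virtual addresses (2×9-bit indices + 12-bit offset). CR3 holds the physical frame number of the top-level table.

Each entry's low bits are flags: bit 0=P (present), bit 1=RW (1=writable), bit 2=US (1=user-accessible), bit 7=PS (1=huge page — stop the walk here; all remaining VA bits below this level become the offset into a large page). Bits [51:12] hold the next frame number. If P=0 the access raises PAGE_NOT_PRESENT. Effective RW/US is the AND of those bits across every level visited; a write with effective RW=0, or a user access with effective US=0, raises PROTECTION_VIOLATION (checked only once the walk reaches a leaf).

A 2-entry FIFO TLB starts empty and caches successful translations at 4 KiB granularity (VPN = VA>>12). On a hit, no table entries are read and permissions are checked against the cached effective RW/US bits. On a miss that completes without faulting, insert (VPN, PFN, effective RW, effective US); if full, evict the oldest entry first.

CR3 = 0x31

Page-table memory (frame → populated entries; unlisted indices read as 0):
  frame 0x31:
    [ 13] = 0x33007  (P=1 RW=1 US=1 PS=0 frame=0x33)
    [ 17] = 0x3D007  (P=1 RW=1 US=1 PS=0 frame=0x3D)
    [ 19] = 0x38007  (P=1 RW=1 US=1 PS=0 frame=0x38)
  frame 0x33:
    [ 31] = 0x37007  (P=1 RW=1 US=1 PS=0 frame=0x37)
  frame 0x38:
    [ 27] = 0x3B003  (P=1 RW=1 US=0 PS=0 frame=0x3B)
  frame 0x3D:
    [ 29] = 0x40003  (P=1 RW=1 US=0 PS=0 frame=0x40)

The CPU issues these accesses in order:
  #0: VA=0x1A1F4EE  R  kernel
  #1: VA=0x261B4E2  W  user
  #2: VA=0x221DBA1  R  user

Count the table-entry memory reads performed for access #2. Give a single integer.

Walk each access:
#0 VA=0x1A1F4EE (r,kernel):
  [0] read 0x31 idx=13: raw=0x33007 flags P=1 W=1 U=1 S=0
  [1] read 0x33 idx=31: raw=0x37007 flags P=1 W=1 U=1 S=0
  ✓ 0x374EE  — 2 lookups
#1 VA=0x261B4E2 (w,user):
  [0] read 0x31 idx=19: raw=0x38007 flags P=1 W=1 U=1 S=0
  [1] read 0x38 idx=27: raw=0x3B003 flags P=1 W=1 U=0 S=0
  ⇒ fault: PROTECTION_VIOLATION  — 2 lookups
#2 VA=0x221DBA1 (r,user):
  [0] read 0x31 idx=17: raw=0x3D007 flags P=1 W=1 U=1 S=0
  [1] read 0x3D idx=29: raw=0x40003 flags P=1 W=1 U=0 S=0
  ⇒ fault: PROTECTION_VIOLATION  — 2 lookups

Entries read for #2: 2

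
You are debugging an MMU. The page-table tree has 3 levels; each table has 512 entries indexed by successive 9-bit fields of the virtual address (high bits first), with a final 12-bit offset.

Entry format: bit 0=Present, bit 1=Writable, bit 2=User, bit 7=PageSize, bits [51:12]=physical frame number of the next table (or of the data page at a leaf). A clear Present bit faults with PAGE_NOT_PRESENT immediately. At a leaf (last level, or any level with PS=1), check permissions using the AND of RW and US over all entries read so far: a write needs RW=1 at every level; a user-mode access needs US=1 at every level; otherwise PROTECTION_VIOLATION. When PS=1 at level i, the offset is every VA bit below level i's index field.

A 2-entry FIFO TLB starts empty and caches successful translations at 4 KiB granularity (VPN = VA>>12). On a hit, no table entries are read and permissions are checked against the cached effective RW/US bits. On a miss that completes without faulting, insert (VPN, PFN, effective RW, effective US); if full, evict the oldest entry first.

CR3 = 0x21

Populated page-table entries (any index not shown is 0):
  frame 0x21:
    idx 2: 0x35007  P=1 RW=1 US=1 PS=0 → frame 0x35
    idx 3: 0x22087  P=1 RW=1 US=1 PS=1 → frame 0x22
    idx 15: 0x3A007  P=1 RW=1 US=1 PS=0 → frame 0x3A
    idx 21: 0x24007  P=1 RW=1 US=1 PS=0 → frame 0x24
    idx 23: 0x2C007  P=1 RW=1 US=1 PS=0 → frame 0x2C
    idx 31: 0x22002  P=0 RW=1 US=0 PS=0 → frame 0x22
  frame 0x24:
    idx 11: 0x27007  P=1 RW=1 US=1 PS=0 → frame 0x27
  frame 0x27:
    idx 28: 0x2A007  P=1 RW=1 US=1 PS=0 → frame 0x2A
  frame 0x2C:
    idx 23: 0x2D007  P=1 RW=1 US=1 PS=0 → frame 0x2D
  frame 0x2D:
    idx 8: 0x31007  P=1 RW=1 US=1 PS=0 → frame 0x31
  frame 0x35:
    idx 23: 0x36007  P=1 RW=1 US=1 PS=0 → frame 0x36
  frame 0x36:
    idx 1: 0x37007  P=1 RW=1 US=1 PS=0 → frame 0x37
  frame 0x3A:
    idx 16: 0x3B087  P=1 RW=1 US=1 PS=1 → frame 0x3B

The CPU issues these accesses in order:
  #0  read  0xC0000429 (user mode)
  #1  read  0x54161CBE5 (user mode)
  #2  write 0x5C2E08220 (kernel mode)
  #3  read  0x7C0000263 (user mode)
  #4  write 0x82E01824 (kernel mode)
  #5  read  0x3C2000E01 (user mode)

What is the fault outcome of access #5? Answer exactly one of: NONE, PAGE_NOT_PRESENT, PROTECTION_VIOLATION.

Per-access translation:
#0 VA=0xC0000429 (r,user):
  [0] read 0x21 idx=3: raw=0x22087 flags P=1 W=1 U=1 S=1
  → PA=0x22429 (huge @L0)  (1 entries read)
#1 VA=0x54161CBE5 (r,user):
  [0] read 0x21 idx=21: raw=0x24007 flags P=1 W=1 U=1 S=0
  [1] read 0x24 idx=11: raw=0x27007 flags P=1 W=1 U=1 S=0
  [2] read 0x27 idx=28: raw=0x2A007 flags P=1 W=1 U=1 S=0
  → PA=0x2ABE5  (3 entries read)
#2 VA=0x5C2E08220 (w,kernel):
  [0] read 0x21 idx=23: raw=0x2C007 flags P=1 W=1 U=1 S=0
  [1] read 0x2C idx=23: raw=0x2D007 flags P=1 W=1 U=1 S=0
  [2] read 0x2D idx=8: raw=0x31007 flags P=1 W=1 U=1 S=0
  → PA=0x31220  (3 entries read)
#3 VA=0x7C0000263 (r,user):
  [0] read 0x21 idx=31: raw=0x22002 flags P=0 W=1 U=0 S=0
  → PAGE_NOT_PRESENT  (1 entries read)
#4 VA=0x82E01824 (w,kernel):
  [0] read 0x21 idx=2: raw=0x35007 flags P=1 W=1 U=1 S=0
  [1] read 0x35 idx=23: raw=0x36007 flags P=1 W=1 U=1 S=0
  [2] read 0x36 idx=1: raw=0x37007 flags P=1 W=1 U=1 S=0
  → PA=0x37824  (3 entries read)
#5 VA=0x3C2000E01 (r,user):
  [0] read 0x21 idx=15: raw=0x3A007 flags P=1 W=1 U=1 S=0
  [1] read 0x3A idx=16: raw=0x3B087 flags P=1 W=1 U=1 S=1
  → PA=0x3BE01 (huge @L1)  (2 entries read)

Access #5 fault: NONE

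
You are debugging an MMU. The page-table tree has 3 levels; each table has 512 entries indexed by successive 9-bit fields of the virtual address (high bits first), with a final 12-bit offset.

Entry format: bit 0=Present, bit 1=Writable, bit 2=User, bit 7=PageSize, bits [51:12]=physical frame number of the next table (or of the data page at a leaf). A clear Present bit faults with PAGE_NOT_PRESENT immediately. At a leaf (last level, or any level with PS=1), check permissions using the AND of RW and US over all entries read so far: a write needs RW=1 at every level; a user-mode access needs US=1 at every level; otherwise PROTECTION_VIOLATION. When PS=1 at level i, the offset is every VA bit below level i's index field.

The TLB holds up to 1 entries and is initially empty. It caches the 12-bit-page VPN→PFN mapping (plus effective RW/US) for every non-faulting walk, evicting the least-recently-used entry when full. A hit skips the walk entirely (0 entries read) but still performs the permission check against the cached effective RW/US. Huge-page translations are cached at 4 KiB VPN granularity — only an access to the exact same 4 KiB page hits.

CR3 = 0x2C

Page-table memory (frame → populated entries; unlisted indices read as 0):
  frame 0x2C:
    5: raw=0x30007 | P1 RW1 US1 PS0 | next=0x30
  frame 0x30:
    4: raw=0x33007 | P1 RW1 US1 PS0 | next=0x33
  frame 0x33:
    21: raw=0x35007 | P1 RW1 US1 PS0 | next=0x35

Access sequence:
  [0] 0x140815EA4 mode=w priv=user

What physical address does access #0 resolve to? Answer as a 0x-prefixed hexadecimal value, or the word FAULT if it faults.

Walk each access:
#0 VA=0x140815EA4 (w,user):
  [0] read 0x2C idx=5: raw=0x30007 flags P=1 W=1 U=1 S=0
  [1] read 0x30 idx=4: raw=0x33007 flags P=1 W=1 U=1 S=0
  [2] read 0x33 idx=21: raw=0x35007 flags P=1 W=1 U=1 S=0
  ✓ 0x35EA4  — 3 lookups

Access #0 PA: 0x35EA4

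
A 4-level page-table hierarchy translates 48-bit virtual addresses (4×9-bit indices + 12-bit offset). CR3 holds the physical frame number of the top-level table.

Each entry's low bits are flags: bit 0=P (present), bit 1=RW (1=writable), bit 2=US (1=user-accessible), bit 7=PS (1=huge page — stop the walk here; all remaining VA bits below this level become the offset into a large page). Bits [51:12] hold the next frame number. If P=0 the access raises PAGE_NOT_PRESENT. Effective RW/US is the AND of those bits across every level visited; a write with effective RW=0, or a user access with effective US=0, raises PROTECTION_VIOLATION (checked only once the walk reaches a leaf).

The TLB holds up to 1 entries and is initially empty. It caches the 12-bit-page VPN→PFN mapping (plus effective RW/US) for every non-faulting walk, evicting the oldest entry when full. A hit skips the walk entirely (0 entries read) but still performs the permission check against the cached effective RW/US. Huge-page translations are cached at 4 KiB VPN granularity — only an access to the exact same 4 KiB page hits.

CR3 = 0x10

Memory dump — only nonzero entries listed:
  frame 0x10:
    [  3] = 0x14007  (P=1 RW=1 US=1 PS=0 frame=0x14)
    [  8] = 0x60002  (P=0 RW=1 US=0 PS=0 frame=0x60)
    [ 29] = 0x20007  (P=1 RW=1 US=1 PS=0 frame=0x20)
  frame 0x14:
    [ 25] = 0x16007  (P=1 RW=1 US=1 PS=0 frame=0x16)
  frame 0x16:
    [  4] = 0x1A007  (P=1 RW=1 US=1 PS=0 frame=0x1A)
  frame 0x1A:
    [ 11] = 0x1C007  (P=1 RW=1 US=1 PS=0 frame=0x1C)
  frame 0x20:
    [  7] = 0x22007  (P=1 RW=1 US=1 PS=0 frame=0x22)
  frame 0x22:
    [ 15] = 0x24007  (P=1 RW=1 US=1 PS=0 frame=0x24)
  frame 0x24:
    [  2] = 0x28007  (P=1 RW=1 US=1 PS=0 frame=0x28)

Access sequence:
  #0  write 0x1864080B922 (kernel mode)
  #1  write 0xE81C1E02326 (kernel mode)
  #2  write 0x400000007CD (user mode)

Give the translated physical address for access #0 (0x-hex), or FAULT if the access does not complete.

Walk each access:
#0 VA=0x1864080B922 (w,kernel):
  [0] read 0x10 idx=3: raw=0x14007 flags P=1 W=1 U=1 S=0
  [1] read 0x14 idx=25: raw=0x16007 flags P=1 W=1 U=1 S=0
  [2] read 0x16 idx=4: raw=0x1A007 flags P=1 W=1 U=1 S=0
  [3] read 0x1A idx=11: raw=0x1C007 flags P=1 W=1 U=1 S=0
  ✓ 0x1C922  — 4 lookups
#1 VA=0xE81C1E02326 (w,kernel):
  [0] read 0x10 idx=29: raw=0x20007 flags P=1 W=1 U=1 S=0
  [1] read 0x20 idx=7: raw=0x22007 flags P=1 W=1 U=1 S=0
  [2] read 0x22 idx=15: raw=0x24007 flags P=1 W=1 U=1 S=0
  [3] read 0x24 idx=2: raw=0x28007 flags P=1 W=1 U=1 S=0
  ✓ 0x28326  — 4 lookups
#2 VA=0x400000007CD (w,user):
  [0] read 0x10 idx=8: raw=0x60002 flags P=0 W=1 U=0 S=0
  ✗ PAGE_NOT_PRESENT  [1 reads]

Access #0 PA: 0x1C922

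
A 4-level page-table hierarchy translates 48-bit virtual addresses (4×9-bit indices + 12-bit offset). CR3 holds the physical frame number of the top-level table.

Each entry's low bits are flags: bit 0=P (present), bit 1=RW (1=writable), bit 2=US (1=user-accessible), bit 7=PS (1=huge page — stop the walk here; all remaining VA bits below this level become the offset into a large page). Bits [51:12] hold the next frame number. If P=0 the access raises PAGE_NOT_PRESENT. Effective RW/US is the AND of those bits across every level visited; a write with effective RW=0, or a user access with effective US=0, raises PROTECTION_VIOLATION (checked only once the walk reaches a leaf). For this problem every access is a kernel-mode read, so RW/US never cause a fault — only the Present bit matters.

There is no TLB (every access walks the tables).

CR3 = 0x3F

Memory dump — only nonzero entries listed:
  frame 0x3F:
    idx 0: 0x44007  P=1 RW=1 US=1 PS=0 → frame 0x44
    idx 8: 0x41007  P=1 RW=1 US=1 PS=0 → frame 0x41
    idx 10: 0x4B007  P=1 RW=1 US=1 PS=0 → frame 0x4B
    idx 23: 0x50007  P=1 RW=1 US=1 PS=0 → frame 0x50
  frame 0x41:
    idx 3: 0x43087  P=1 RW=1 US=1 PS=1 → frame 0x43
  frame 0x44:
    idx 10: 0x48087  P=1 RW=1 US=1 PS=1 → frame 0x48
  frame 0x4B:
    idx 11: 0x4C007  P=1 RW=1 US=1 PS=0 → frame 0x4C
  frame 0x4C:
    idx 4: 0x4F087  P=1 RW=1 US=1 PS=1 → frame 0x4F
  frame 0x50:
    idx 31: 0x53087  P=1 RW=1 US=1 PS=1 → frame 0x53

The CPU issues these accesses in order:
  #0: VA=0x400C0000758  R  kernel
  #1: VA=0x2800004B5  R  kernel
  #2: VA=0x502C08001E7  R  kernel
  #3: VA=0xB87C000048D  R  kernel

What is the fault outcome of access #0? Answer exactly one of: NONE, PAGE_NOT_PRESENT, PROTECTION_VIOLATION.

Per-access translation:
#0 VA=0x400C0000758 (r,kernel):
  L0: frame=0x3F idx=8 entry=0x41007 [P=1 RW=1 US=1 PS=0]
  L1: frame=0x41 idx=3 entry=0x43087 [P=1 RW=1 US=1 PS=1]
  ✓ 0x43758 (huge @L1)  — 2 lookups
#1 VA=0x2800004B5 (r,kernel):
  L0: frame=0x3F idx=0 entry=0x44007 [P=1 RW=1 US=1 PS=0]
  L1: frame=0x44 idx=10 entry=0x48087 [P=1 RW=1 US=1 PS=1]
  ✓ 0x484B5 (huge @L1)  — 2 lookups
#2 VA=0x502C08001E7 (r,kernel):
  L0: frame=0x3F idx=10 entry=0x4B007 [P=1 RW=1 US=1 PS=0]
  L1: frame=0x4B idx=11 entry=0x4C007 [P=1 RW=1 US=1 PS=0]
  L2: frame=0x4C idx=4 entry=0x4F087 [P=1 RW=1 US=1 PS=1]
  ✓ 0x4F1E7 (huge @L2)  — 3 lookups
#3 VA=0xB87C000048D (r,kernel):
  L0: frame=0x3F idx=23 entry=0x50007 [P=1 RW=1 US=1 PS=0]
  L1: frame=0x50 idx=31 entry=0x53087 [P=1 RW=1 US=1 PS=1]
  ✓ 0x5348D (huge @L1)  — 2 lookups

Access #0 fault: NONE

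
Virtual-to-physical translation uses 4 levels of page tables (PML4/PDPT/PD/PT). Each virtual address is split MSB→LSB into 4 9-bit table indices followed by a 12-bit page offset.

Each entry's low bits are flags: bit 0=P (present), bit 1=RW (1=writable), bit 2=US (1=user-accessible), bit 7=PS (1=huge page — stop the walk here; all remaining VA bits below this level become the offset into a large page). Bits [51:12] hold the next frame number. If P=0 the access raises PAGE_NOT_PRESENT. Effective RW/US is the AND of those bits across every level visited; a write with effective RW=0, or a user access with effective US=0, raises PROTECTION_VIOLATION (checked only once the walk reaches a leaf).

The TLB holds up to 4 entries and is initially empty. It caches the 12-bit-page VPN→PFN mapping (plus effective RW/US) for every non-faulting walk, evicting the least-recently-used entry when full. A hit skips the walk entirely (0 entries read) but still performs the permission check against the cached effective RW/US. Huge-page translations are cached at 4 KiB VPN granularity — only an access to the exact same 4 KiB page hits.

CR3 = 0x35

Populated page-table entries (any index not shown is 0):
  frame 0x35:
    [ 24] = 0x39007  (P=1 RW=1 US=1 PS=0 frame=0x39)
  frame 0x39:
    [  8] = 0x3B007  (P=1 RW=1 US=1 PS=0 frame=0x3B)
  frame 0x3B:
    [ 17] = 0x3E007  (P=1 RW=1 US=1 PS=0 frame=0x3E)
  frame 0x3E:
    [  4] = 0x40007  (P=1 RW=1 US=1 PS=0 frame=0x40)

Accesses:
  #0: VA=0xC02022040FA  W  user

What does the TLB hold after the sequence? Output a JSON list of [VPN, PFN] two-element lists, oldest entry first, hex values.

Trace:
#0 VA=0xC02022040FA (w,user):
  L0 @0x35[24] → 0x39007  P=1,RW=1,US=1,PS=0
  L1 @0x39[8] → 0x3B007  P=1,RW=1,US=1,PS=0
  L2 @0x3B[17] → 0x3E007  P=1,RW=1,US=1,PS=0
  L3 @0x3E[4] → 0x40007  P=1,RW=1,US=1,PS=0
  → PA=0x400FA  (4 entries read)

TLB: [["0xC0202204", "0x40"]]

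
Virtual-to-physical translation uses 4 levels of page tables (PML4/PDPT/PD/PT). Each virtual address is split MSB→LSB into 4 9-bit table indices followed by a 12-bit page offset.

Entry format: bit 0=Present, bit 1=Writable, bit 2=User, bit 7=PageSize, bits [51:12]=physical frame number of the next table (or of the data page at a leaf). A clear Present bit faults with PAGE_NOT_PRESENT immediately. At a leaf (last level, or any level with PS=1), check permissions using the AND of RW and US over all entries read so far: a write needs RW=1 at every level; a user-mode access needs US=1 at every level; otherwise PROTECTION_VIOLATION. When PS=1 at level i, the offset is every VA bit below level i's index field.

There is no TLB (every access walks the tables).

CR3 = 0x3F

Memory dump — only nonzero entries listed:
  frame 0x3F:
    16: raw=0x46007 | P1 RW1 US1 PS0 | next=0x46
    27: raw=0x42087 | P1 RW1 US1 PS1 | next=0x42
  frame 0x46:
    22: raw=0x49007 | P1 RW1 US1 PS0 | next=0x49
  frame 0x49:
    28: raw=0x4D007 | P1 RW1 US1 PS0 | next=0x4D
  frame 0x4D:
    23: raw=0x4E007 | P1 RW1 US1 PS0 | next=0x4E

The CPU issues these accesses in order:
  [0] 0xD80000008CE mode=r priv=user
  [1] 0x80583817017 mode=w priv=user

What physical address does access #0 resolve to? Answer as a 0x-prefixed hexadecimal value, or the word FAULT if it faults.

Walk each access:
#0 VA=0xD80000008CE (r,user):
  [0] read 0x3F idx=27: raw=0x42087 flags P=1 W=1 U=1 S=1
  ⇒ phys 0x428CE (huge @L0)  [1 reads]
#1 VA=0x80583817017 (w,user):
  [0] read 0x3F idx=16: raw=0x46007 flags P=1 W=1 U=1 S=0
  [1] read 0x46 idx=22: raw=0x49007 flags P=1 W=1 U=1 S=0
  [2] read 0x49 idx=28: raw=0x4D007 flags P=1 W=1 U=1 S=0
  [3] read 0x4D idx=23: raw=0x4E007 flags P=1 W=1 U=1 S=0
  ⇒ phys 0x4E017  [4 reads]

Access #0 PA: 0x428CE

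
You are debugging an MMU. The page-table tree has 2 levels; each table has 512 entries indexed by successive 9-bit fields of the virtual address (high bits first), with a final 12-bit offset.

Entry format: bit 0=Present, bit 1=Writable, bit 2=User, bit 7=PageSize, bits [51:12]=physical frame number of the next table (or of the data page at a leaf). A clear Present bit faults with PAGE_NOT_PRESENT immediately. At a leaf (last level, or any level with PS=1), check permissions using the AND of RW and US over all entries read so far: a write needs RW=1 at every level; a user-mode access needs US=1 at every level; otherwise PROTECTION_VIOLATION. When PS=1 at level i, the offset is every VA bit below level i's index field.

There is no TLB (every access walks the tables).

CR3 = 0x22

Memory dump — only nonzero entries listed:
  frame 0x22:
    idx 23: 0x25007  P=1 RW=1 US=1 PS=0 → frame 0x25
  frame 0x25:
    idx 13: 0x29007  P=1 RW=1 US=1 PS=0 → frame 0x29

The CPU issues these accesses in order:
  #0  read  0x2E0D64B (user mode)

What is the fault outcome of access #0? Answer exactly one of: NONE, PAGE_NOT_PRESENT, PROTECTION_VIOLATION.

Per-access translation:
#0 VA=0x2E0D64B (r,user):
  L0 @0x22[23] → 0x25007  P=1,RW=1,US=1,PS=0
  L1 @0x25[13] → 0x29007  P=1,RW=1,US=1,PS=0
  ✓ 0x2964B  — 2 lookups

Access #0 fault: NONE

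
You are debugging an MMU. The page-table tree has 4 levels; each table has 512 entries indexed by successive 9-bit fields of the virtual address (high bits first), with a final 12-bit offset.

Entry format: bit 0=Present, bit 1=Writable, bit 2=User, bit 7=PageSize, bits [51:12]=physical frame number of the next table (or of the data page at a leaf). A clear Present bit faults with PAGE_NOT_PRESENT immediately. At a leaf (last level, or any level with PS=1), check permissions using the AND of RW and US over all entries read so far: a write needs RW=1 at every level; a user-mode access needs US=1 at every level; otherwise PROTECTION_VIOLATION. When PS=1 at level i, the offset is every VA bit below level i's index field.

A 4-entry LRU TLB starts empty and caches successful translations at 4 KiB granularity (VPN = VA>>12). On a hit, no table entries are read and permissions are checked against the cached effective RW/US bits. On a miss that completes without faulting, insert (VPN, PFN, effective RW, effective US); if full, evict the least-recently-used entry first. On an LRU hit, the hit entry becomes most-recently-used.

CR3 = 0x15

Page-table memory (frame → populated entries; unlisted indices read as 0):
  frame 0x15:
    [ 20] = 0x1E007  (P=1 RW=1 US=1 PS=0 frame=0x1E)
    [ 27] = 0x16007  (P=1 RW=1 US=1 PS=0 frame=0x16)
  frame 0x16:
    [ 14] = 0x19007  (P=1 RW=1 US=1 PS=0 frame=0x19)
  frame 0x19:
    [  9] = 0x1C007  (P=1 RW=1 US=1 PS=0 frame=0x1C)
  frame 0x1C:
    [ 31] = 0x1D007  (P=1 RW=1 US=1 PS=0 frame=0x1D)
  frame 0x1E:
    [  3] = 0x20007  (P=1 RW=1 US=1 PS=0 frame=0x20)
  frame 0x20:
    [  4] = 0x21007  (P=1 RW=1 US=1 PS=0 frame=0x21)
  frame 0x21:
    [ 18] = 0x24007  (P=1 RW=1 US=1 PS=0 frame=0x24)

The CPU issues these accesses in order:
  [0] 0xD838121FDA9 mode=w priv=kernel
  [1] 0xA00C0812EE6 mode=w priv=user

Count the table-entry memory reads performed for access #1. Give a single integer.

Walk each access:
#0 VA=0xD838121FDA9 (w,kernel):
  lvl0: tbl 0x15, slot 27 ⇒ 0x16007 (P1/RW1/US1/PS0)
  lvl1: tbl 0x16, slot 14 ⇒ 0x19007 (P1/RW1/US1/PS0)
  lvl2: tbl 0x19, slot 9 ⇒ 0x1C007 (P1/RW1/US1/PS0)
  lvl3: tbl 0x1C, slot 31 ⇒ 0x1D007 (P1/RW1/US1/PS0)
  ✓ 0x1DDA9  — 4 lookups
#1 VA=0xA00C0812EE6 (w,user):
  lvl0: tbl 0x15, slot 20 ⇒ 0x1E007 (P1/RW1/US1/PS0)
  lvl1: tbl 0x1E, slot 3 ⇒ 0x20007 (P1/RW1/US1/PS0)
  lvl2: tbl 0x20, slot 4 ⇒ 0x21007 (P1/RW1/US1/PS0)
  lvl3: tbl 0x21, slot 18 ⇒ 0x24007 (P1/RW1/US1/PS0)
  ✓ 0x24EE6  — 4 lookups

Entries read for #1: 4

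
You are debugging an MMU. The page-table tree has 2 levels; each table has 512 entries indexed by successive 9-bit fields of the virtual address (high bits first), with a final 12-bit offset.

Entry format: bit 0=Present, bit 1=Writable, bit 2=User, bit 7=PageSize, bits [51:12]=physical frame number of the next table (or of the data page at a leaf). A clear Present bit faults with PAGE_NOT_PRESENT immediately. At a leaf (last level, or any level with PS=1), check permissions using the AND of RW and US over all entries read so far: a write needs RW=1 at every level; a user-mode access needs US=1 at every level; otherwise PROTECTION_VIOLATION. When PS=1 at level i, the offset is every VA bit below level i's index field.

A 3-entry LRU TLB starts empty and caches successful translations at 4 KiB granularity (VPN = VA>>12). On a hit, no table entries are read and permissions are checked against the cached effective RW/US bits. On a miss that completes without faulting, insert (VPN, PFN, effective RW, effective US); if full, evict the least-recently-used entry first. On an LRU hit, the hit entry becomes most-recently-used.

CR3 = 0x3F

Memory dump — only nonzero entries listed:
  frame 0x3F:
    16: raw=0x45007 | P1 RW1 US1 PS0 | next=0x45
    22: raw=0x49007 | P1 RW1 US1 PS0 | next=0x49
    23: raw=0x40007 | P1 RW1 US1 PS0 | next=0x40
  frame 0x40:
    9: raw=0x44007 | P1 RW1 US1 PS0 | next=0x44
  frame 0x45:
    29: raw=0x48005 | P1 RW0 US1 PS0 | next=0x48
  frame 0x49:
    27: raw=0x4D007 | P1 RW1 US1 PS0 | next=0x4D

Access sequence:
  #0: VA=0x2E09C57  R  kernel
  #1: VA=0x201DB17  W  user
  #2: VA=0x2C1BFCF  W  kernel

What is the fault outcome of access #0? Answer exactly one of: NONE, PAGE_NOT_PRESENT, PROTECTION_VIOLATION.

Per-access translation:
#0 VA=0x2E09C57 (r,kernel):
  lvl0: tbl 0x3F, slot 23 ⇒ 0x40007 (P1/RW1/US1/PS0)
  lvl1: tbl 0x40, slot 9 ⇒ 0x44007 (P1/RW1/US1/PS0)
  ✓ 0x44C57  — 2 lookups
#1 VA=0x201DB17 (w,user):
  lvl0: tbl 0x3F, slot 16 ⇒ 0x45007 (P1/RW1/US1/PS0)
  lvl1: tbl 0x45, slot 29 ⇒ 0x48005 (P1/RW0/US1/PS0)
  → PROTECTION_VIOLATION  (2 entries read)
#2 VA=0x2C1BFCF (w,kernel):
  lvl0: tbl 0x3F, slot 22 ⇒ 0x49007 (P1/RW1/US1/PS0)
  lvl1: tbl 0x49, slot 27 ⇒ 0x4D007 (P1/RW1/US1/PS0)
  ✓ 0x4DFCF  — 2 lookups

Access #0 fault: NONE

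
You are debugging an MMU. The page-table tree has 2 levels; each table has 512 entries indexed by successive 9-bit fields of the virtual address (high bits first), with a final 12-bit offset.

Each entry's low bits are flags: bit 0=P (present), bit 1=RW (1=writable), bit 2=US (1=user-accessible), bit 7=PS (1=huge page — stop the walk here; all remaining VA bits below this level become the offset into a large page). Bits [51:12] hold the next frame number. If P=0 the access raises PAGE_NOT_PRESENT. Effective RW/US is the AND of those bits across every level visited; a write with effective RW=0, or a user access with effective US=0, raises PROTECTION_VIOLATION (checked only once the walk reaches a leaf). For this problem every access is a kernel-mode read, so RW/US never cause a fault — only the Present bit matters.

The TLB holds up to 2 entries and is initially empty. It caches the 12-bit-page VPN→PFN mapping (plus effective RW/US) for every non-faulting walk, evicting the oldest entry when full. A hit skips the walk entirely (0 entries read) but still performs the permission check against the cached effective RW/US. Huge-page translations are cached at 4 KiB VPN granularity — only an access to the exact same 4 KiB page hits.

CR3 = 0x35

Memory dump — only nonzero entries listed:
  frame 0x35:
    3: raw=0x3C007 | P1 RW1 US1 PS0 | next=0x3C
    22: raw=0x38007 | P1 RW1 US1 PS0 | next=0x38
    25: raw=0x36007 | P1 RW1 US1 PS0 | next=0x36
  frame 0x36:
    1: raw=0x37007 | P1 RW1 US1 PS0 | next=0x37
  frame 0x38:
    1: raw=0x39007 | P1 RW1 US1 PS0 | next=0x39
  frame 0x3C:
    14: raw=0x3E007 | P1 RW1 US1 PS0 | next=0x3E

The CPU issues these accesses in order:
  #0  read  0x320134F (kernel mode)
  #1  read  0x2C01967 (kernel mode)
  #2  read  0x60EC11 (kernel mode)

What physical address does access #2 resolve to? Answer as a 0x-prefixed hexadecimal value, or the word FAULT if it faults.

Trace:
#0 VA=0x320134F (r,kernel):
  lvl0: tbl 0x35, slot 25 ⇒ 0x36007 (P1/RW1/US1/PS0)
  lvl1: tbl 0x36, slot 1 ⇒ 0x37007 (P1/RW1/US1/PS0)
  ✓ 0x3734F  — 2 lookups
#1 VA=0x2C01967 (r,kernel):
  lvl0: tbl 0x35, slot 22 ⇒ 0x38007 (P1/RW1/US1/PS0)
  lvl1: tbl 0x38, slot 1 ⇒ 0x39007 (P1/RW1/US1/PS0)
  ✓ 0x39967  — 2 lookups
#2 VA=0x60EC11 (r,kernel):
  lvl0: tbl 0x35, slot 3 ⇒ 0x3C007 (P1/RW1/US1/PS0)
  lvl1: tbl 0x3C, slot 14 ⇒ 0x3E007 (P1/RW1/US1/PS0)
  ✓ 0x3EC11  — 2 lookups

Access #2 PA: 0x3EC11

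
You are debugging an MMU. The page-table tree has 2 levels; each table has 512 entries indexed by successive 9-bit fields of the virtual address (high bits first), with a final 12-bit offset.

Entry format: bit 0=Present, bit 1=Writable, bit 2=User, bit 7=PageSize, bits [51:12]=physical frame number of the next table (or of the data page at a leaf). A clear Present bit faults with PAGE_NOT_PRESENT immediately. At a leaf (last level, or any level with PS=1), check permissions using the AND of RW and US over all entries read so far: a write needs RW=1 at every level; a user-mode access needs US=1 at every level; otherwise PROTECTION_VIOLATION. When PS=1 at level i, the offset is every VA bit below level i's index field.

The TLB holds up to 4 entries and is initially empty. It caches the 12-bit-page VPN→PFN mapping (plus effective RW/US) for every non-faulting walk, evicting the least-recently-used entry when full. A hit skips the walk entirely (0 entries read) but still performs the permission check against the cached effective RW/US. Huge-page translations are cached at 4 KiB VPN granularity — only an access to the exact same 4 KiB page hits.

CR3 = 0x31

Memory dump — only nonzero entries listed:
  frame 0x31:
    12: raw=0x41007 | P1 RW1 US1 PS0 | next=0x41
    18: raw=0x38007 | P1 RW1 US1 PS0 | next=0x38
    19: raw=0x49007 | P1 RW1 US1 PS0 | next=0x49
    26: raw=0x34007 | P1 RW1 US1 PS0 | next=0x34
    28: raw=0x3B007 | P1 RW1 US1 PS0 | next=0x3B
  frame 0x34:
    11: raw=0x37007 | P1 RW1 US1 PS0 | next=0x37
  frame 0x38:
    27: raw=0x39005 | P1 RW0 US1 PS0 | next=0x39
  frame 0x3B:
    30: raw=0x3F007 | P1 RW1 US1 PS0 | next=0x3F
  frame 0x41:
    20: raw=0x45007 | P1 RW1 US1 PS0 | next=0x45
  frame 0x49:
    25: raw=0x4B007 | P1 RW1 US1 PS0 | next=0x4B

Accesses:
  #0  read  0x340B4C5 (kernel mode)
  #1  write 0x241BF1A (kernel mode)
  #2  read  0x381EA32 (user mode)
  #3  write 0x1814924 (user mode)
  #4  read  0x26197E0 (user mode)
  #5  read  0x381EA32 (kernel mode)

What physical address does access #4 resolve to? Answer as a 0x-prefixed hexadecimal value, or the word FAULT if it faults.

Per-access translation:
#0 VA=0x340B4C5 (r,kernel):
  L0: frame=0x31 idx=26 entry=0x34007 [P=1 RW=1 US=1 PS=0]
  L1: frame=0x34 idx=11 entry=0x37007 [P=1 RW=1 US=1 PS=0]
  → PA=0x374C5  (2 entries read)
#1 VA=0x241BF1A (w,kernel):
  L0: frame=0x31 idx=18 entry=0x38007 [P=1 RW=1 US=1 PS=0]
  L1: frame=0x38 idx=27 entry=0x39005 [P=1 RW=0 US=1 PS=0]
  → PROTECTION_VIOLATION  (2 entries read)
#2 VA=0x381EA32 (r,user):
  L0: frame=0x31 idx=28 entry=0x3B007 [P=1 RW=1 US=1 PS=0]
  L1: frame=0x3B idx=30 entry=0x3F007 [P=1 RW=1 US=1 PS=0]
  → PA=0x3FA32  (2 entries read)
#3 VA=0x1814924 (w,user):
  L0: frame=0x31 idx=12 entry=0x41007 [P=1 RW=1 US=1 PS=0]
  L1: frame=0x41 idx=20 entry=0x45007 [P=1 RW=1 US=1 PS=0]
  → PA=0x45924  (2 entries read)
#4 VA=0x26197E0 (r,user):
  L0: frame=0x31 idx=19 entry=0x49007 [P=1 RW=1 US=1 PS=0]
  L1: frame=0x49 idx=25 entry=0x4B007 [P=1 RW=1 US=1 PS=0]
  → PA=0x4B7E0  (2 entries read)
#5 VA=0x381EA32 (r,kernel):
  TLB hit vpn=0x381E → PA=0x3FA32

Access #4 PA: 0x4B7E0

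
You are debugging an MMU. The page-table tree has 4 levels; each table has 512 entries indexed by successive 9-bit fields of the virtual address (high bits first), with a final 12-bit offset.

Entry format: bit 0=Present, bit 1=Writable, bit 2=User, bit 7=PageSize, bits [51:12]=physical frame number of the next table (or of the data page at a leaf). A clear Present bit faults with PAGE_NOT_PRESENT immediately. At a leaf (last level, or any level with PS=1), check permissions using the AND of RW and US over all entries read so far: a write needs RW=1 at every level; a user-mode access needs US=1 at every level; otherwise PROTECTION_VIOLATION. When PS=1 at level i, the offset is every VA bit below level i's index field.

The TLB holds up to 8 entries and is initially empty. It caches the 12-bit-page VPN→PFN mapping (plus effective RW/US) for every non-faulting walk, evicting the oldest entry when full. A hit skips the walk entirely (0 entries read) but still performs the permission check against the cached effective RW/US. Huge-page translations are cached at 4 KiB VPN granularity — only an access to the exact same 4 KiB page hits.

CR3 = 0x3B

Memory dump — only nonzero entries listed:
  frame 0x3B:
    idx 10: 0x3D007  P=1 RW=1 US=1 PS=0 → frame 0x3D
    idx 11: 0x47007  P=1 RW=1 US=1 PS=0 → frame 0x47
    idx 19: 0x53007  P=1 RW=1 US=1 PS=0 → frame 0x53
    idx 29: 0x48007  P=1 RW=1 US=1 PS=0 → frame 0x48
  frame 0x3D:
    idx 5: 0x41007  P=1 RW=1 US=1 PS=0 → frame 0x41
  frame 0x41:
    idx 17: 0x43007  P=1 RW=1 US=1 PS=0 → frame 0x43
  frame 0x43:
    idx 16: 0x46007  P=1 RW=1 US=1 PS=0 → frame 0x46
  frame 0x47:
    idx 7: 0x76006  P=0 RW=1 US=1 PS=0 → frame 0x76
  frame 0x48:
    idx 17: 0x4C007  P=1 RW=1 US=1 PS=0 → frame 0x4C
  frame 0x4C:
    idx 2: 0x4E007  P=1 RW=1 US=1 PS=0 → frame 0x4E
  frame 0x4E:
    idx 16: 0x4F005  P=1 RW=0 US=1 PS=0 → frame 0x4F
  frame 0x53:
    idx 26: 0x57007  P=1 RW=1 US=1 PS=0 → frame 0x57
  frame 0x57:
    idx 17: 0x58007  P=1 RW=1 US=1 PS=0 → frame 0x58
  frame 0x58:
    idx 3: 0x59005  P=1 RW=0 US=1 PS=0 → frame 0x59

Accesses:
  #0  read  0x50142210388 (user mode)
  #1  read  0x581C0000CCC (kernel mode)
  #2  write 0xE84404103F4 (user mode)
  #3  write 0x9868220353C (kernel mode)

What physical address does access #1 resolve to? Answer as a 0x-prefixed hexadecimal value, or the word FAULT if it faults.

Per-access translation:
#0 VA=0x50142210388 (r,user):
  L0: frame=0x3B idx=10 entry=0x3D007 [P=1 RW=1 US=1 PS=0]
  L1: frame=0x3D idx=5 entry=0x41007 [P=1 RW=1 US=1 PS=0]
  L2: frame=0x41 idx=17 entry=0x43007 [P=1 RW=1 US=1 PS=0]
  L3: frame=0x43 idx=16 entry=0x46007 [P=1 RW=1 US=1 PS=0]
  ✓ 0x46388  — 4 lookups
#1 VA=0x581C0000CCC (r,kernel):
  L0: frame=0x3B idx=11 entry=0x47007 [P=1 RW=1 US=1 PS=0]
  L1: frame=0x47 idx=7 entry=0x76006 [P=0 RW=1 US=1 PS=0]
  ✗ PAGE_NOT_PRESENT  [2 reads]
#2 VA=0xE84404103F4 (w,user):
  L0: frame=0x3B idx=29 entry=0x48007 [P=1 RW=1 US=1 PS=0]
  L1: frame=0x48 idx=17 entry=0x4C007 [P=1 RW=1 US=1 PS=0]
  L2: frame=0x4C idx=2 entry=0x4E007 [P=1 RW=1 US=1 PS=0]
  L3: frame=0x4E idx=16 entry=0x4F005 [P=1 RW=0 US=1 PS=0]
  ✗ PROTECTION_VIOLATION  [4 reads]
#3 VA=0x9868220353C (w,kernel):
  L0: frame=0x3B idx=19 entry=0x53007 [P=1 RW=1 US=1 PS=0]
  L1: frame=0x53 idx=26 entry=0x57007 [P=1 RW=1 US=1 PS=0]
  L2: frame=0x57 idx=17 entry=0x58007 [P=1 RW=1 US=1 PS=0]
  L3: frame=0x58 idx=3 entry=0x59005 [P=1 RW=0 US=1 PS=0]
  ✗ PROTECTION_VIOLATION  [4 reads]

Access #1 PA: FAULT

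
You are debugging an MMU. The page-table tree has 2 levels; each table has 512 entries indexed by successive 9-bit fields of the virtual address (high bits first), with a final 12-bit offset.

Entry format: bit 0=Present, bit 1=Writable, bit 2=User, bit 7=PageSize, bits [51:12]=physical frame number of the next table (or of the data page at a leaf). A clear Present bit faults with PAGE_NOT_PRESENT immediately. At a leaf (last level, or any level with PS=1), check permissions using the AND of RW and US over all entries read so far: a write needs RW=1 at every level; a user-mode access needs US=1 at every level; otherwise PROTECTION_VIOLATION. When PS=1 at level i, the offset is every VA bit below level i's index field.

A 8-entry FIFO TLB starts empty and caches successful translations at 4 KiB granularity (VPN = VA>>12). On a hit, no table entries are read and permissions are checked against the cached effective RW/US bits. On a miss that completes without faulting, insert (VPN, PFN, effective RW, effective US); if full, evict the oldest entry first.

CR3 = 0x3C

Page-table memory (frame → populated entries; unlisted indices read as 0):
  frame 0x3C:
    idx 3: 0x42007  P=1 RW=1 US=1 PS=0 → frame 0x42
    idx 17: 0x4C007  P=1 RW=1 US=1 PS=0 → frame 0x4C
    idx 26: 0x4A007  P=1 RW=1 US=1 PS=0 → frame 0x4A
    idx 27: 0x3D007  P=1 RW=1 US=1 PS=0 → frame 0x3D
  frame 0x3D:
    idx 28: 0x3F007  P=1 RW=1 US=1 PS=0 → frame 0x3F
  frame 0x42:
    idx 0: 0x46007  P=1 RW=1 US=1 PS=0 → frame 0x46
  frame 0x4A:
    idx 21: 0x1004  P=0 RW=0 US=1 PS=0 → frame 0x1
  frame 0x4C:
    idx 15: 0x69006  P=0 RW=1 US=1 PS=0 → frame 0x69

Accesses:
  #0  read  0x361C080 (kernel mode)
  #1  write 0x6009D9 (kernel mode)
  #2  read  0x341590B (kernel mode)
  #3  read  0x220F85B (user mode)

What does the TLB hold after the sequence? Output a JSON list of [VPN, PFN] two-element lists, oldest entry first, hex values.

Trace:
#0 VA=0x361C080 (r,kernel):
  L0: frame=0x3C idx=27 entry=0x3D007 [P=1 RW=1 US=1 PS=0]
  L1: frame=0x3D idx=28 entry=0x3F007 [P=1 RW=1 US=1 PS=0]
  → PA=0x3F080  (2 entries read)
#1 VA=0x6009D9 (w,kernel):
  L0: frame=0x3C idx=3 entry=0x42007 [P=1 RW=1 US=1 PS=0]
  L1: frame=0x42 idx=0 entry=0x46007 [P=1 RW=1 US=1 PS=0]
  → PA=0x469D9  (2 entries read)
#2 VA=0x341590B (r,kernel):
  L0: frame=0x3C idx=26 entry=0x4A007 [P=1 RW=1 US=1 PS=0]
  L1: frame=0x4A idx=21 entry=0x1004 [P=0 RW=0 US=1 PS=0]
  → PAGE_NOT_PRESENT  (2 entries read)
#3 VA=0x220F85B (r,user):
  L0: frame=0x3C idx=17 entry=0x4C007 [P=1 RW=1 US=1 PS=0]
  L1: frame=0x4C idx=15 entry=0x69006 [P=0 RW=1 US=1 PS=0]
  → PAGE_NOT_PRESENT  (2 entries read)

TLB: [["0x361C", "0x3F"], ["0x600", "0x46"]]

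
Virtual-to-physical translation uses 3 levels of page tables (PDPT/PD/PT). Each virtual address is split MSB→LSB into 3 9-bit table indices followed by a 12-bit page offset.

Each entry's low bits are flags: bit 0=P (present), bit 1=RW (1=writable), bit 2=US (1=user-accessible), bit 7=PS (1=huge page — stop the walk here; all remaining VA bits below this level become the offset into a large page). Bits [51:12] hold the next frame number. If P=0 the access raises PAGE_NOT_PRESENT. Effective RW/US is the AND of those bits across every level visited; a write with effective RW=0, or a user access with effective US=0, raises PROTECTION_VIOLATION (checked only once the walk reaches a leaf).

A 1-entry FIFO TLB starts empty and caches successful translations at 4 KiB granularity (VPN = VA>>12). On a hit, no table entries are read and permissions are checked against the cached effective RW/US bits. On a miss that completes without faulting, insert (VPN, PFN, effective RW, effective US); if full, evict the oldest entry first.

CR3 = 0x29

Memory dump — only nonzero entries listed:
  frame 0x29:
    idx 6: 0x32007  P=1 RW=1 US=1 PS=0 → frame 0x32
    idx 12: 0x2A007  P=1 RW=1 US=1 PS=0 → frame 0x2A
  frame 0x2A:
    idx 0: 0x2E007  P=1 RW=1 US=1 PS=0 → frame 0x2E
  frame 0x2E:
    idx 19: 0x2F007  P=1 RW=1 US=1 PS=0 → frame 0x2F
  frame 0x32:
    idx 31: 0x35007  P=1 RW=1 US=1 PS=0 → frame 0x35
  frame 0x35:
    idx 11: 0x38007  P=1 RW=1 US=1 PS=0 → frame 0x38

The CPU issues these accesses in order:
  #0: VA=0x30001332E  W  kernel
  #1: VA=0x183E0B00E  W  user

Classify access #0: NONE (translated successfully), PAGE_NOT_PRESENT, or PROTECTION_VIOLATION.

Trace:
#0 VA=0x30001332E (w,kernel):
  L0 @0x29[12] → 0x2A007  P=1,RW=1,US=1,PS=0
  L1 @0x2A[0] → 0x2E007  P=1,RW=1,US=1,PS=0
  L2 @0x2E[19] → 0x2F007  P=1,RW=1,US=1,PS=0
  ⇒ phys 0x2F32E  [3 reads]
#1 VA=0x183E0B00E (w,user):
  L0 @0x29[6] → 0x32007  P=1,RW=1,US=1,PS=0
  L1 @0x32[31] → 0x35007  P=1,RW=1,US=1,PS=0
  L2 @0x35[11] → 0x38007  P=1,RW=1,US=1,PS=0
  ⇒ phys 0x3800E  [3 reads]

Access #0 fault: NONE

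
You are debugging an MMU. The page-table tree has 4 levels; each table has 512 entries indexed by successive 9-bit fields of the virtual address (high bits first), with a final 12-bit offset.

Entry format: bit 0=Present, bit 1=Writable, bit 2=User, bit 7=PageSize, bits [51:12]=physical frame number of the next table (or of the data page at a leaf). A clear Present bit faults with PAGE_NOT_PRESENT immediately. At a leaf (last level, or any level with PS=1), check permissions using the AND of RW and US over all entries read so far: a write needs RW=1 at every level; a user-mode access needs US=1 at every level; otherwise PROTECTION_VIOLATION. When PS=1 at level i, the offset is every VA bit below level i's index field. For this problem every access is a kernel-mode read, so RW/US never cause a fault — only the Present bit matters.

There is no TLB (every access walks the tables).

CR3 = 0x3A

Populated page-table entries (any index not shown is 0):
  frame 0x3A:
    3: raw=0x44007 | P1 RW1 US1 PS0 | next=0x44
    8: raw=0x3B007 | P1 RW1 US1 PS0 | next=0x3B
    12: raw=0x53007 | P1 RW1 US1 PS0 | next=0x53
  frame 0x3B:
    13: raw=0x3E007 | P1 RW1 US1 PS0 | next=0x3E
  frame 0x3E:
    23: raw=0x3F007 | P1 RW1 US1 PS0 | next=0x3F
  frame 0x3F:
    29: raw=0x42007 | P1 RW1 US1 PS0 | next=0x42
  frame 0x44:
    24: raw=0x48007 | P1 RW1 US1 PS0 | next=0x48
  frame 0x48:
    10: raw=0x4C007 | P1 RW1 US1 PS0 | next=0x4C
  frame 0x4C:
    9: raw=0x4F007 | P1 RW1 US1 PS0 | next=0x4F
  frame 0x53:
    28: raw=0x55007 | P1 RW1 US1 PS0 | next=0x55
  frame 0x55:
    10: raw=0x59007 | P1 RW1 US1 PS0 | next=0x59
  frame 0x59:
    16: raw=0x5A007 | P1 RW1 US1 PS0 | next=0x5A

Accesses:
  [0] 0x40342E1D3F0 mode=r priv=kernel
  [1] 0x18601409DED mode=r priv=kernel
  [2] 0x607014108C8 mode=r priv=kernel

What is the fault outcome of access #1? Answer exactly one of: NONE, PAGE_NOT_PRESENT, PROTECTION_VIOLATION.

Trace:
#0 VA=0x40342E1D3F0 (r,kernel):
  L0 @0x3A[8] → 0x3B007  P=1,RW=1,US=1,PS=0
  L1 @0x3B[13] → 0x3E007  P=1,RW=1,US=1,PS=0
  L2 @0x3E[23] → 0x3F007  P=1,RW=1,US=1,PS=0
  L3 @0x3F[29] → 0x42007  P=1,RW=1,US=1,PS=0
  ⇒ phys 0x423F0  [4 reads]
#1 VA=0x18601409DED (r,kernel):
  L0 @0x3A[3] → 0x44007  P=1,RW=1,US=1,PS=0
  L1 @0x44[24] → 0x48007  P=1,RW=1,US=1,PS=0
  L2 @0x48[10] → 0x4C007  P=1,RW=1,US=1,PS=0
  L3 @0x4C[9] → 0x4F007  P=1,RW=1,US=1,PS=0
  ⇒ phys 0x4FDED  [4 reads]
#2 VA=0x607014108C8 (r,kernel):
  L0 @0x3A[12] → 0x53007  P=1,RW=1,US=1,PS=0
  L1 @0x53[28] → 0x55007  P=1,RW=1,US=1,PS=0
  L2 @0x55[10] → 0x59007  P=1,RW=1,US=1,PS=0
  L3 @0x59[16] → 0x5A007  P=1,RW=1,US=1,PS=0
  ⇒ phys 0x5A8C8  [4 reads]

Access #1 fault: NONE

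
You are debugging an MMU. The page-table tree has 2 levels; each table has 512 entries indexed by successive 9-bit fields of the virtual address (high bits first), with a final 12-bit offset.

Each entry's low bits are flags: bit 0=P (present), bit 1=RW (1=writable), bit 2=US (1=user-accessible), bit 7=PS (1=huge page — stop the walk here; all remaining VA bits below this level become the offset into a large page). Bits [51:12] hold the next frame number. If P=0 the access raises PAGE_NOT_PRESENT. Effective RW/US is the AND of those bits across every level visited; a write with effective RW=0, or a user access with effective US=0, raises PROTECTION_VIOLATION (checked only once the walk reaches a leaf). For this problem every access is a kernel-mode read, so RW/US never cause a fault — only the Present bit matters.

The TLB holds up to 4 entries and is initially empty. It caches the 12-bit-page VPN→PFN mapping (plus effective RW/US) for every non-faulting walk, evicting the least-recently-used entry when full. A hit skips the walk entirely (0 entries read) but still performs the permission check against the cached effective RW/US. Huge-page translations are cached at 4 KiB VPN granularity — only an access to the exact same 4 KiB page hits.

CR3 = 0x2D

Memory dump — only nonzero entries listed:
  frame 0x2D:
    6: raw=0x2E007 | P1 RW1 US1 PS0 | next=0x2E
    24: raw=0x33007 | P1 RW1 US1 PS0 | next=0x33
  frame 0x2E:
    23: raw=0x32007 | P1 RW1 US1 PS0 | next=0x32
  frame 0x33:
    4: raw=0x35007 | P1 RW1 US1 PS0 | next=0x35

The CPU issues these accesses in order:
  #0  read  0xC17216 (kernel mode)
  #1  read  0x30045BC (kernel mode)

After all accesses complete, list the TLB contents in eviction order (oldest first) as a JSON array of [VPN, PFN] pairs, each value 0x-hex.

Walk each access:
#0 VA=0xC17216 (r,kernel):
  L0 @0x2D[6] → 0x2E007  P=1,RW=1,US=1,PS=0
  L1 @0x2E[23] → 0x32007  P=1,RW=1,US=1,PS=0
  ✓ 0x32216  — 2 lookups
#1 VA=0x30045BC (r,kernel):
  L0 @0x2D[24] → 0x33007  P=1,RW=1,US=1,PS=0
  L1 @0x33[4] → 0x35007  P=1,RW=1,US=1,PS=0
  ✓ 0x355BC  — 2 lookups

TLB: [["0xC17", "0x32"], ["0x3004", "0x35"]]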